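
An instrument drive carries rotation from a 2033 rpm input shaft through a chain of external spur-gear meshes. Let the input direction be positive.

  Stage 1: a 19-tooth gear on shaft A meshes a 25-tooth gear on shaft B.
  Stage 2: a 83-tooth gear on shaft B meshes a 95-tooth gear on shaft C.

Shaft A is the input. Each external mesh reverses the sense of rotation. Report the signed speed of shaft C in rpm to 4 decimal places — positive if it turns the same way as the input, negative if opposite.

+1349.9120 rpm (same as input, |ω| = 1349.9120 rpm)

Stage 1 [19T→25T]: ω = 2033.0000×19/25 = 1545.0800 rpm, dir flips to −; running = −1545.0800
Stage 2 [83T→95T]: ω = 1545.0800×83/95 = 1349.9120 rpm, dir flips to +; running = +1349.9120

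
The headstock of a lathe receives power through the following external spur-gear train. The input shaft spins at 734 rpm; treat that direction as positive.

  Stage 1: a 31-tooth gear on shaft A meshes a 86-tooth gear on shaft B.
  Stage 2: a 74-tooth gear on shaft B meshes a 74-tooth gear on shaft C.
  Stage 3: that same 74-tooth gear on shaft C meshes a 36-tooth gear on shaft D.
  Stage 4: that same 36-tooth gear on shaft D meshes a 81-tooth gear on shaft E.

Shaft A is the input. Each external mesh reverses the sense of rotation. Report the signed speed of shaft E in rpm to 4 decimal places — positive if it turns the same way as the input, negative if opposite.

+241.7163 rpm (same as input, |ω| = 241.7163 rpm)

Stage 1 [31T→86T]: ω = 734.0000×31/86 = 264.5814 rpm, dir flips to −; running = −264.5814
Stage 2 [74T→74T]: ω = 264.5814×74/74 = 264.5814 rpm, dir flips to +; running = +264.5814
Stage 3 [74T→36T]: ω = 264.5814×74/36 = 543.8618 rpm, dir flips to −; running = −543.8618
Stage 4 [36T→81T]: ω = 543.8618×36/81 = 241.7163 rpm, dir flips to +; running = +241.7163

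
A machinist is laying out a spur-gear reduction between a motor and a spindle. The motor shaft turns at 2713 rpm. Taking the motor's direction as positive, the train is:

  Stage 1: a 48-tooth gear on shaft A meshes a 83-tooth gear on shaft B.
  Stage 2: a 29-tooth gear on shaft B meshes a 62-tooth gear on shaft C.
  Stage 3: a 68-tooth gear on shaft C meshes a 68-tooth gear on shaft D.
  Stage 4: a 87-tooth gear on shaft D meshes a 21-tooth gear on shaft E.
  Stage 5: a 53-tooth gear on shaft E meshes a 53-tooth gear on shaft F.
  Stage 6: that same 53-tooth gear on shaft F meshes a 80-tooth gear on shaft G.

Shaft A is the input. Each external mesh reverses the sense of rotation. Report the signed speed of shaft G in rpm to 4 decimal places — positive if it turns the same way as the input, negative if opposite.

+2014.2116 rpm (same as input, |ω| = 2014.2116 rpm)

Stage 1 [48T→83T]: ω = 2713.0000×48/83 = 1568.9639 rpm, dir flips to −; running = −1568.9639
Stage 2 [29T→62T]: ω = 1568.9639×29/62 = 733.8702 rpm, dir flips to +; running = +733.8702
Stage 3 [68T→68T]: ω = 733.8702×68/68 = 733.8702 rpm, dir flips to −; running = −733.8702
Stage 4 [87T→21T]: ω = 733.8702×87/21 = 3040.3194 rpm, dir flips to +; running = +3040.3194
Stage 5 [53T→53T]: ω = 3040.3194×53/53 = 3040.3194 rpm, dir flips to −; running = −3040.3194
Stage 6 [53T→80T]: ω = 3040.3194×53/80 = 2014.2116 rpm, dir flips to +; running = +2014.2116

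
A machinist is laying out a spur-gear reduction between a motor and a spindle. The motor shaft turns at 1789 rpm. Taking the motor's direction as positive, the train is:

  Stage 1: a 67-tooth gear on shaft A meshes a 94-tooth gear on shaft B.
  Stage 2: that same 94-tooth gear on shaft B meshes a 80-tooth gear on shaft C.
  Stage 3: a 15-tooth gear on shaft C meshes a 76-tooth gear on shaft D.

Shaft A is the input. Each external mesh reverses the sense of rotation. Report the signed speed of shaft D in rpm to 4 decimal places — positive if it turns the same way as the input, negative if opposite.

-295.7146 rpm (opposite to input, |ω| = 295.7146 rpm)

Stage 1 [67T→94T]: ω = 1789.0000×67/94 = 1275.1383 rpm, dir flips to −; running = −1275.1383
Stage 2 [94T→80T]: ω = 1275.1383×94/80 = 1498.2875 rpm, dir flips to +; running = +1498.2875
Stage 3 [15T→76T]: ω = 1498.2875×15/76 = 295.7146 rpm, dir flips to −; running = −295.7146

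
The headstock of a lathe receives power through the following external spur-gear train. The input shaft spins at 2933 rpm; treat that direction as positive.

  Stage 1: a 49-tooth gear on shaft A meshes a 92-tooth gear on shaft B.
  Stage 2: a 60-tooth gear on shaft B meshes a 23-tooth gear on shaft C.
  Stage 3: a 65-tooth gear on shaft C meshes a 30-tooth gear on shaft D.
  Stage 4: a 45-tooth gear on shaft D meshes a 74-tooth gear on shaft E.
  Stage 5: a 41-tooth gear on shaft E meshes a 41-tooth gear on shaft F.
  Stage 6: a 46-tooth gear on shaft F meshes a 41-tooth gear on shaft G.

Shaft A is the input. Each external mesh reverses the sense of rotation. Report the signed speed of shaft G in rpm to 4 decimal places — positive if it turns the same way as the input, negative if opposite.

Stage 1 [49T→92T]: ω = 2933.0000×49/92 = 1562.1413 rpm, dir flips to −; running = −1562.1413
Stage 2 [60T→23T]: ω = 1562.1413×60/23 = 4075.1512 rpm, dir flips to +; running = +4075.1512
Stage 3 [65T→30T]: ω = 4075.1512×65/30 = 8829.4943 rpm, dir flips to −; running = −8829.4943
Stage 4 [45T→74T]: ω = 8829.4943×45/74 = 5369.2871 rpm, dir flips to +; running = +5369.2871
Stage 5 [41T→41T]: ω = 5369.2871×41/41 = 5369.2871 rpm, dir flips to −; running = −5369.2871
Stage 6 [46T→41T]: ω = 5369.2871×46/41 = 6024.0782 rpm, dir flips to +; running = +6024.0782

+6024.0782 rpm (same as input, |ω| = 6024.0782 rpm)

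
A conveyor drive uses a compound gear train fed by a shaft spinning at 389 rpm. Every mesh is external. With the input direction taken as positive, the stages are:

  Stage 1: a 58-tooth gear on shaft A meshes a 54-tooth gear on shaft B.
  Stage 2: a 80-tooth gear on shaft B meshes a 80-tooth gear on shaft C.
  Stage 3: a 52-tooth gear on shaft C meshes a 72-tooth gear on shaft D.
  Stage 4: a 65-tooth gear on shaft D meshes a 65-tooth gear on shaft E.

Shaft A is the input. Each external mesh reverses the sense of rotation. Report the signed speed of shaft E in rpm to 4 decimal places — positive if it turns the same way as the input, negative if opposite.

Stage 1 [58T→54T]: ω = 389.0000×58/54 = 417.8148 rpm, dir flips to −; running = −417.8148
Stage 2 [80T→80T]: ω = 417.8148×80/80 = 417.8148 rpm, dir flips to +; running = +417.8148
Stage 3 [52T→72T]: ω = 417.8148×52/72 = 301.7551 rpm, dir flips to −; running = −301.7551
Stage 4 [65T→65T]: ω = 301.7551×65/65 = 301.7551 rpm, dir flips to +; running = +301.7551

+301.7551 rpm (same as input, |ω| = 301.7551 rpm)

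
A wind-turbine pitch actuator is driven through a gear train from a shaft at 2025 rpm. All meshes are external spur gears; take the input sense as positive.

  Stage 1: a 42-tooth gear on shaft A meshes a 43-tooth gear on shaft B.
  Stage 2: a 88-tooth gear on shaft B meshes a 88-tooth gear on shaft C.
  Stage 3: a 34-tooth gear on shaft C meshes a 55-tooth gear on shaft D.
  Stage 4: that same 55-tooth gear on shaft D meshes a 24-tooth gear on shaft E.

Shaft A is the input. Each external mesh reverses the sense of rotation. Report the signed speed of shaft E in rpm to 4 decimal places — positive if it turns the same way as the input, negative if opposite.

+2802.0349 rpm (same as input, |ω| = 2802.0349 rpm)

Stage 1 [42T→43T]: ω = 2025.0000×42/43 = 1977.9070 rpm, dir flips to −; running = −1977.9070
Stage 2 [88T→88T]: ω = 1977.9070×88/88 = 1977.9070 rpm, dir flips to +; running = +1977.9070
Stage 3 [34T→55T]: ω = 1977.9070×34/55 = 1222.7061 rpm, dir flips to −; running = −1222.7061
Stage 4 [55T→24T]: ω = 1222.7061×55/24 = 2802.0349 rpm, dir flips to +; running = +2802.0349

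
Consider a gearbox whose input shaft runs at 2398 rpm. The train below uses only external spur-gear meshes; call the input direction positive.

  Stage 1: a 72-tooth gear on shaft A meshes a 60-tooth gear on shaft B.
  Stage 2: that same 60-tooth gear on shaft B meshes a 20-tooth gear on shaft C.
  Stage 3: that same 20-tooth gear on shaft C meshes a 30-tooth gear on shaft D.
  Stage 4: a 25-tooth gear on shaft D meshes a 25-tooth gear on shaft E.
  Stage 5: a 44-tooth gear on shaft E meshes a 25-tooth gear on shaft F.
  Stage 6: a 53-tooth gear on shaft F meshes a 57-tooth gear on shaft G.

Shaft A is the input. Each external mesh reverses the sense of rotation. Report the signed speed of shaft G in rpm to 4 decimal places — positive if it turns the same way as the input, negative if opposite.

Stage 1 [72T→60T]: ω = 2398.0000×72/60 = 2877.6000 rpm, dir flips to −; running = −2877.6000
Stage 2 [60T→20T]: ω = 2877.6000×60/20 = 8632.8000 rpm, dir flips to +; running = +8632.8000
Stage 3 [20T→30T]: ω = 8632.8000×20/30 = 5755.2000 rpm, dir flips to −; running = −5755.2000
Stage 4 [25T→25T]: ω = 5755.2000×25/25 = 5755.2000 rpm, dir flips to +; running = +5755.2000
Stage 5 [44T→25T]: ω = 5755.2000×44/25 = 10129.1520 rpm, dir flips to −; running = −10129.1520
Stage 6 [53T→57T]: ω = 10129.1520×53/57 = 9418.3343 rpm, dir flips to +; running = +9418.3343

+9418.3343 rpm (same as input, |ω| = 9418.3343 rpm)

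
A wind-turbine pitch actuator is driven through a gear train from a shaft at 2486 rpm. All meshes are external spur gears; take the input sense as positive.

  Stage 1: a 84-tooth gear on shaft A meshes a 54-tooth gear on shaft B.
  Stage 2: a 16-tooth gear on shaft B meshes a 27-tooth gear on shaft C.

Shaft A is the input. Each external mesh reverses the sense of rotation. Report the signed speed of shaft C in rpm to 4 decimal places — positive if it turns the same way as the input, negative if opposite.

+2291.6214 rpm (same as input, |ω| = 2291.6214 rpm)

Stage 1 [84T→54T]: ω = 2486.0000×84/54 = 3867.1111 rpm, dir flips to −; running = −3867.1111
Stage 2 [16T→27T]: ω = 3867.1111×16/27 = 2291.6214 rpm, dir flips to +; running = +2291.6214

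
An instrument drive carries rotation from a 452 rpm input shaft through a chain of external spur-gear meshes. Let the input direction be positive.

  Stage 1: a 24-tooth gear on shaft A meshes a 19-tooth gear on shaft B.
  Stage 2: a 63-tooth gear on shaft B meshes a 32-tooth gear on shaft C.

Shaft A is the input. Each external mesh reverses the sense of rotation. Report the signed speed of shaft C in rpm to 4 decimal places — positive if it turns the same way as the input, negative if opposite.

Stage 1 [24T→19T]: ω = 452.0000×24/19 = 570.9474 rpm, dir flips to −; running = −570.9474
Stage 2 [63T→32T]: ω = 570.9474×63/32 = 1124.0526 rpm, dir flips to +; running = +1124.0526

+1124.0526 rpm (same as input, |ω| = 1124.0526 rpm)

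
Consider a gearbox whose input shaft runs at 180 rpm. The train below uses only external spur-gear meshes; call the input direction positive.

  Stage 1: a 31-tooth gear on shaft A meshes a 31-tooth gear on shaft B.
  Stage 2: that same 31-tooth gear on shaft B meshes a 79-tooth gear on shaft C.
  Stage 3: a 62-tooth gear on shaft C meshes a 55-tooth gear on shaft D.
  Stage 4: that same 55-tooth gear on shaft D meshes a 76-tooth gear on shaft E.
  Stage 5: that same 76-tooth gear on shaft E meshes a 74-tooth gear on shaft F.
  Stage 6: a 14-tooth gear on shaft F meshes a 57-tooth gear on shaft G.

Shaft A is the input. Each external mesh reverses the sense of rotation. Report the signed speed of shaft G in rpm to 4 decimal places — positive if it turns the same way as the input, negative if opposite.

Stage 1 [31T→31T]: ω = 180.0000×31/31 = 180.0000 rpm, dir flips to −; running = −180.0000
Stage 2 [31T→79T]: ω = 180.0000×31/79 = 70.6329 rpm, dir flips to +; running = +70.6329
Stage 3 [62T→55T]: ω = 70.6329×62/55 = 79.6226 rpm, dir flips to −; running = −79.6226
Stage 4 [55T→76T]: ω = 79.6226×55/76 = 57.6216 rpm, dir flips to +; running = +57.6216
Stage 5 [76T→74T]: ω = 57.6216×76/74 = 59.1789 rpm, dir flips to −; running = −59.1789
Stage 6 [14T→57T]: ω = 59.1789×14/57 = 14.5352 rpm, dir flips to +; running = +14.5352

+14.5352 rpm (same as input, |ω| = 14.5352 rpm)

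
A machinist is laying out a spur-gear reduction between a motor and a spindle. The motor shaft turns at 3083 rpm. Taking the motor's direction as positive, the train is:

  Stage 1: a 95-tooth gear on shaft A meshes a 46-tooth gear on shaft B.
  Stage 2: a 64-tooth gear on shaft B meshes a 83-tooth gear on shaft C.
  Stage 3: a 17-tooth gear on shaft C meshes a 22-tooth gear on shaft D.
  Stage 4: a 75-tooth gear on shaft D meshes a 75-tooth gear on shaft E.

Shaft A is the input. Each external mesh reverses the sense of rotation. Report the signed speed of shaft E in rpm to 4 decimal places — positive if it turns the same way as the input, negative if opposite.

+3793.7387 rpm (same as input, |ω| = 3793.7387 rpm)

Stage 1 [95T→46T]: ω = 3083.0000×95/46 = 6367.0652 rpm, dir flips to −; running = −6367.0652
Stage 2 [64T→83T]: ω = 6367.0652×64/83 = 4909.5443 rpm, dir flips to +; running = +4909.5443
Stage 3 [17T→22T]: ω = 4909.5443×17/22 = 3793.7387 rpm, dir flips to −; running = −3793.7387
Stage 4 [75T→75T]: ω = 3793.7387×75/75 = 3793.7387 rpm, dir flips to +; running = +3793.7387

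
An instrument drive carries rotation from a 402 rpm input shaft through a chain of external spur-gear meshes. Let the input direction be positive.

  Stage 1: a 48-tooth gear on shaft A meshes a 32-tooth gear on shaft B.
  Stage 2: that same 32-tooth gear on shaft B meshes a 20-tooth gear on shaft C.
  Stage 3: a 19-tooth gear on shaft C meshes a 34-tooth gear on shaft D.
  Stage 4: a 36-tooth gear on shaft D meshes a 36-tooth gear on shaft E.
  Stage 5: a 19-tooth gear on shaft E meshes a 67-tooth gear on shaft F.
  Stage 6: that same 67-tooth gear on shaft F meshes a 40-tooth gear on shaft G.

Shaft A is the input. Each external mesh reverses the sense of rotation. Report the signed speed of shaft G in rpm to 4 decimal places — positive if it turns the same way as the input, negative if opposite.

+256.0976 rpm (same as input, |ω| = 256.0976 rpm)

Stage 1 [48T→32T]: ω = 402.0000×48/32 = 603.0000 rpm, dir flips to −; running = −603.0000
Stage 2 [32T→20T]: ω = 603.0000×32/20 = 964.8000 rpm, dir flips to +; running = +964.8000
Stage 3 [19T→34T]: ω = 964.8000×19/34 = 539.1529 rpm, dir flips to −; running = −539.1529
Stage 4 [36T→36T]: ω = 539.1529×36/36 = 539.1529 rpm, dir flips to +; running = +539.1529
Stage 5 [19T→67T]: ω = 539.1529×19/67 = 152.8941 rpm, dir flips to −; running = −152.8941
Stage 6 [67T→40T]: ω = 152.8941×67/40 = 256.0976 rpm, dir flips to +; running = +256.0976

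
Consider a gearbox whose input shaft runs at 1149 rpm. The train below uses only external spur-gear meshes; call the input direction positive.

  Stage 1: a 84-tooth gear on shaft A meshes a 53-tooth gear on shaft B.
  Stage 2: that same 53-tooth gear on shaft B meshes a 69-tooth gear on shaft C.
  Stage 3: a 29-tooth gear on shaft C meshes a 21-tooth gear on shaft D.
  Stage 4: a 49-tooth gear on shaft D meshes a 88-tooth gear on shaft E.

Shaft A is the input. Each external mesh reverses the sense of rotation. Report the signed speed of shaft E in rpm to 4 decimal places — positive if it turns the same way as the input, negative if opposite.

+1075.5791 rpm (same as input, |ω| = 1075.5791 rpm)

Stage 1 [84T→53T]: ω = 1149.0000×84/53 = 1821.0566 rpm, dir flips to −; running = −1821.0566
Stage 2 [53T→69T]: ω = 1821.0566×53/69 = 1398.7826 rpm, dir flips to +; running = +1398.7826
Stage 3 [29T→21T]: ω = 1398.7826×29/21 = 1931.6522 rpm, dir flips to −; running = −1931.6522
Stage 4 [49T→88T]: ω = 1931.6522×49/88 = 1075.5791 rpm, dir flips to +; running = +1075.5791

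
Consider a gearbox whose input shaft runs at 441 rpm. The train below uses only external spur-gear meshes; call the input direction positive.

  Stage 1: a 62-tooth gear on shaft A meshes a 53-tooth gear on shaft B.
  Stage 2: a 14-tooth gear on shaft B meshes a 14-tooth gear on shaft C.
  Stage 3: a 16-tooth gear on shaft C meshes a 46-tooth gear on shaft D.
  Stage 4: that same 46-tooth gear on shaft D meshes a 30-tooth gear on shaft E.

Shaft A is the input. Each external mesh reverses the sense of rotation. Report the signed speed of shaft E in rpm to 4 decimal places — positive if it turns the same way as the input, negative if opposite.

Stage 1 [62T→53T]: ω = 441.0000×62/53 = 515.8868 rpm, dir flips to −; running = −515.8868
Stage 2 [14T→14T]: ω = 515.8868×14/14 = 515.8868 rpm, dir flips to +; running = +515.8868
Stage 3 [16T→46T]: ω = 515.8868×16/46 = 179.4389 rpm, dir flips to −; running = −179.4389
Stage 4 [46T→30T]: ω = 179.4389×46/30 = 275.1396 rpm, dir flips to +; running = +275.1396

+275.1396 rpm (same as input, |ω| = 275.1396 rpm)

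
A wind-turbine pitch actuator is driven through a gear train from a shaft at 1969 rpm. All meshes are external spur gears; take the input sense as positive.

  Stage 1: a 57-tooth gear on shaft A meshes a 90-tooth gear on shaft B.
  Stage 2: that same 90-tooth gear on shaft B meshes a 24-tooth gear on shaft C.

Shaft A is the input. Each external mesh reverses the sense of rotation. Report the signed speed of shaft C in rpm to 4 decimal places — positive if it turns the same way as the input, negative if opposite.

Stage 1 [57T→90T]: ω = 1969.0000×57/90 = 1247.0333 rpm, dir flips to −; running = −1247.0333
Stage 2 [90T→24T]: ω = 1247.0333×90/24 = 4676.3750 rpm, dir flips to +; running = +4676.3750

+4676.3750 rpm (same as input, |ω| = 4676.3750 rpm)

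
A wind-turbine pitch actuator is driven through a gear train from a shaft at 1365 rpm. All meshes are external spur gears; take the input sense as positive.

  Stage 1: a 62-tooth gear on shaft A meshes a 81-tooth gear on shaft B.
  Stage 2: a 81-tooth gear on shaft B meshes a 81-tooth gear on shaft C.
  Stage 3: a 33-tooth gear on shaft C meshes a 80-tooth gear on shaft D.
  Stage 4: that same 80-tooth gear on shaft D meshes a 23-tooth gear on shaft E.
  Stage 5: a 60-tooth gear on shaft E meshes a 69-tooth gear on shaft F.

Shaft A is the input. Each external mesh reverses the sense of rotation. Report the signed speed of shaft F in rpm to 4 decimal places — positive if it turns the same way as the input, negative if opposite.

-1303.5497 rpm (opposite to input, |ω| = 1303.5497 rpm)

Stage 1 [62T→81T]: ω = 1365.0000×62/81 = 1044.8148 rpm, dir flips to −; running = −1044.8148
Stage 2 [81T→81T]: ω = 1044.8148×81/81 = 1044.8148 rpm, dir flips to +; running = +1044.8148
Stage 3 [33T→80T]: ω = 1044.8148×33/80 = 430.9861 rpm, dir flips to −; running = −430.9861
Stage 4 [80T→23T]: ω = 430.9861×80/23 = 1499.0821 rpm, dir flips to +; running = +1499.0821
Stage 5 [60T→69T]: ω = 1499.0821×60/69 = 1303.5497 rpm, dir flips to −; running = −1303.5497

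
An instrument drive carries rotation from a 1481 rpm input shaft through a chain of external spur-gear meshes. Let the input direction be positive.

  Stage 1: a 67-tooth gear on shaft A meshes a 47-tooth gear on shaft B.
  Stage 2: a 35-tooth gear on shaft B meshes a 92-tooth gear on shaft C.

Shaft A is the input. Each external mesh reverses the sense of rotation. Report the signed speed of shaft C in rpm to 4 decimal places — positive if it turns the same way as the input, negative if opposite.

+803.1788 rpm (same as input, |ω| = 803.1788 rpm)

Stage 1 [67T→47T]: ω = 1481.0000×67/47 = 2111.2128 rpm, dir flips to −; running = −2111.2128
Stage 2 [35T→92T]: ω = 2111.2128×35/92 = 803.1788 rpm, dir flips to +; running = +803.1788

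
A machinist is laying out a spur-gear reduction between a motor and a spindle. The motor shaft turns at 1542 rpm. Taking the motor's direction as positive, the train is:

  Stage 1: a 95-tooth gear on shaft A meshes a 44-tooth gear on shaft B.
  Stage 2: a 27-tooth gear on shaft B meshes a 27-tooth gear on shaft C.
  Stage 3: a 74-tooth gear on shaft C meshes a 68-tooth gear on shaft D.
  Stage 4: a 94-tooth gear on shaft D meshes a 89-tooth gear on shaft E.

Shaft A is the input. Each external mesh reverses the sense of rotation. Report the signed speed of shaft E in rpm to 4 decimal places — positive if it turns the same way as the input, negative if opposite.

Stage 1 [95T→44T]: ω = 1542.0000×95/44 = 3329.3182 rpm, dir flips to −; running = −3329.3182
Stage 2 [27T→27T]: ω = 3329.3182×27/27 = 3329.3182 rpm, dir flips to +; running = +3329.3182
Stage 3 [74T→68T]: ω = 3329.3182×74/68 = 3623.0816 rpm, dir flips to −; running = −3623.0816
Stage 4 [94T→89T]: ω = 3623.0816×94/89 = 3826.6255 rpm, dir flips to +; running = +3826.6255

+3826.6255 rpm (same as input, |ω| = 3826.6255 rpm)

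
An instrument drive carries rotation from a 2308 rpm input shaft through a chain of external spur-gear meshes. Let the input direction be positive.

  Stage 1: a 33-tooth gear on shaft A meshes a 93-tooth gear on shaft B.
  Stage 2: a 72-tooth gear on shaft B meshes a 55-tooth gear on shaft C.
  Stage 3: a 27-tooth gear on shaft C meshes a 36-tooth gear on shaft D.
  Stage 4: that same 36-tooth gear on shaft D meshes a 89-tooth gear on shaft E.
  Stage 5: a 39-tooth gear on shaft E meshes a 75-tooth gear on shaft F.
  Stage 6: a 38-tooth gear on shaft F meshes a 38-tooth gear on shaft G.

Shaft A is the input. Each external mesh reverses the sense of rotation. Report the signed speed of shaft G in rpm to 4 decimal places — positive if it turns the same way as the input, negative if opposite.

+169.1273 rpm (same as input, |ω| = 169.1273 rpm)

Stage 1 [33T→93T]: ω = 2308.0000×33/93 = 818.9677 rpm, dir flips to −; running = −818.9677
Stage 2 [72T→55T]: ω = 818.9677×72/55 = 1072.1032 rpm, dir flips to +; running = +1072.1032
Stage 3 [27T→36T]: ω = 1072.1032×27/36 = 804.0774 rpm, dir flips to −; running = −804.0774
Stage 4 [36T→89T]: ω = 804.0774×36/89 = 325.2448 rpm, dir flips to +; running = +325.2448
Stage 5 [39T→75T]: ω = 325.2448×39/75 = 169.1273 rpm, dir flips to −; running = −169.1273
Stage 6 [38T→38T]: ω = 169.1273×38/38 = 169.1273 rpm, dir flips to +; running = +169.1273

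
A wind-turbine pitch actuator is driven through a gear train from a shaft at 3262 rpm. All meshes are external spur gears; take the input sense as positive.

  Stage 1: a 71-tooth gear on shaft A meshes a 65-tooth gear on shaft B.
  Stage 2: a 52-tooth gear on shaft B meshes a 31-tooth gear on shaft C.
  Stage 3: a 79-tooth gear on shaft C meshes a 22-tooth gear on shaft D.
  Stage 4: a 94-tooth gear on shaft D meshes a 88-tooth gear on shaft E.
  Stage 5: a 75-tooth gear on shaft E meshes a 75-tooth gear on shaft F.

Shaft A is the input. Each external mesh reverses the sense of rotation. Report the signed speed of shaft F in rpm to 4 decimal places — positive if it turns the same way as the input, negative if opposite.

-22925.5725 rpm (opposite to input, |ω| = 22925.5725 rpm)

Stage 1 [71T→65T]: ω = 3262.0000×71/65 = 3563.1077 rpm, dir flips to −; running = −3563.1077
Stage 2 [52T→31T]: ω = 3563.1077×52/31 = 5976.8258 rpm, dir flips to +; running = +5976.8258
Stage 3 [79T→22T]: ω = 5976.8258×79/22 = 21462.2381 rpm, dir flips to −; running = −21462.2381
Stage 4 [94T→88T]: ω = 21462.2381×94/88 = 22925.5725 rpm, dir flips to +; running = +22925.5725
Stage 5 [75T→75T]: ω = 22925.5725×75/75 = 22925.5725 rpm, dir flips to −; running = −22925.5725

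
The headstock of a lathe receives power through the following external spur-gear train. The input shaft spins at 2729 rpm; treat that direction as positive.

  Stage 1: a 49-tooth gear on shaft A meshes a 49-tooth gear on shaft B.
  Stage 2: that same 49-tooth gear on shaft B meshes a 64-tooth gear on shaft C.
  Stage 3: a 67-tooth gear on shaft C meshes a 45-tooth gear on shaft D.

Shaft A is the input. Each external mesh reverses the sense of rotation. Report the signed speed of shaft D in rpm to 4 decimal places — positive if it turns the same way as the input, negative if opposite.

Stage 1 [49T→49T]: ω = 2729.0000×49/49 = 2729.0000 rpm, dir flips to −; running = −2729.0000
Stage 2 [49T→64T]: ω = 2729.0000×49/64 = 2089.3906 rpm, dir flips to +; running = +2089.3906
Stage 3 [67T→45T]: ω = 2089.3906×67/45 = 3110.8705 rpm, dir flips to −; running = −3110.8705

-3110.8705 rpm (opposite to input, |ω| = 3110.8705 rpm)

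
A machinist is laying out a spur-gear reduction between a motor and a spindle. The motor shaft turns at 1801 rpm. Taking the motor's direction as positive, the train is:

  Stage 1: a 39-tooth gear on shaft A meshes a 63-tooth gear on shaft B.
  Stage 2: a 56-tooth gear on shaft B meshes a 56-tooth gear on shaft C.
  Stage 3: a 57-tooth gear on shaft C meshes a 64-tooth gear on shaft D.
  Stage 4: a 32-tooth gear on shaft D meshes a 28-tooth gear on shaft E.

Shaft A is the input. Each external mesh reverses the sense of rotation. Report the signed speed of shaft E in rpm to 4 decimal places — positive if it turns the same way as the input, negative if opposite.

+1134.8138 rpm (same as input, |ω| = 1134.8138 rpm)

Stage 1 [39T→63T]: ω = 1801.0000×39/63 = 1114.9048 rpm, dir flips to −; running = −1114.9048
Stage 2 [56T→56T]: ω = 1114.9048×56/56 = 1114.9048 rpm, dir flips to +; running = +1114.9048
Stage 3 [57T→64T]: ω = 1114.9048×57/64 = 992.9621 rpm, dir flips to −; running = −992.9621
Stage 4 [32T→28T]: ω = 992.9621×32/28 = 1134.8138 rpm, dir flips to +; running = +1134.8138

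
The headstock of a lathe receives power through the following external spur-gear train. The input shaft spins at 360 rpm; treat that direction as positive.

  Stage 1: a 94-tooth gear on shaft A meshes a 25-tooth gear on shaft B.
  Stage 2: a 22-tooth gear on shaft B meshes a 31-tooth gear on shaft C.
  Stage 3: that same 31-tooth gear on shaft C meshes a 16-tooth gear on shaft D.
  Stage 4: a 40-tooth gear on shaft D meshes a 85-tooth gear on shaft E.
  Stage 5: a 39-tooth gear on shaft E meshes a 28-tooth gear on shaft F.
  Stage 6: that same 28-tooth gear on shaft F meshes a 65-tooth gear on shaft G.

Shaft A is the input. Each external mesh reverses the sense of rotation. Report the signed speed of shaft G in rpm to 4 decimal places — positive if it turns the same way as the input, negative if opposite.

+525.5153 rpm (same as input, |ω| = 525.5153 rpm)

Stage 1 [94T→25T]: ω = 360.0000×94/25 = 1353.6000 rpm, dir flips to −; running = −1353.6000
Stage 2 [22T→31T]: ω = 1353.6000×22/31 = 960.6194 rpm, dir flips to +; running = +960.6194
Stage 3 [31T→16T]: ω = 960.6194×31/16 = 1861.2000 rpm, dir flips to −; running = −1861.2000
Stage 4 [40T→85T]: ω = 1861.2000×40/85 = 875.8588 rpm, dir flips to +; running = +875.8588
Stage 5 [39T→28T]: ω = 875.8588×39/28 = 1219.9462 rpm, dir flips to −; running = −1219.9462
Stage 6 [28T→65T]: ω = 1219.9462×28/65 = 525.5153 rpm, dir flips to +; running = +525.5153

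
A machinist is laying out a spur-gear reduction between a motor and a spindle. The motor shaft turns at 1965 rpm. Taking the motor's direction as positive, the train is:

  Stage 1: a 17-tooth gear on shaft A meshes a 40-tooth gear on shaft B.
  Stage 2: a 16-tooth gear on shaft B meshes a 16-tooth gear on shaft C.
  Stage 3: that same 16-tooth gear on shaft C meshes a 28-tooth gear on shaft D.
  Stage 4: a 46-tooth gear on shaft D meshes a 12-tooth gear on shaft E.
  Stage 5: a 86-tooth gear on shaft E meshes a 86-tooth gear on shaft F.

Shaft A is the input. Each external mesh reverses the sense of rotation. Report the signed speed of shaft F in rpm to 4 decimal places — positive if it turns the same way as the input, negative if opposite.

-1829.3214 rpm (opposite to input, |ω| = 1829.3214 rpm)

Stage 1 [17T→40T]: ω = 1965.0000×17/40 = 835.1250 rpm, dir flips to −; running = −835.1250
Stage 2 [16T→16T]: ω = 835.1250×16/16 = 835.1250 rpm, dir flips to +; running = +835.1250
Stage 3 [16T→28T]: ω = 835.1250×16/28 = 477.2143 rpm, dir flips to −; running = −477.2143
Stage 4 [46T→12T]: ω = 477.2143×46/12 = 1829.3214 rpm, dir flips to +; running = +1829.3214
Stage 5 [86T→86T]: ω = 1829.3214×86/86 = 1829.3214 rpm, dir flips to −; running = −1829.3214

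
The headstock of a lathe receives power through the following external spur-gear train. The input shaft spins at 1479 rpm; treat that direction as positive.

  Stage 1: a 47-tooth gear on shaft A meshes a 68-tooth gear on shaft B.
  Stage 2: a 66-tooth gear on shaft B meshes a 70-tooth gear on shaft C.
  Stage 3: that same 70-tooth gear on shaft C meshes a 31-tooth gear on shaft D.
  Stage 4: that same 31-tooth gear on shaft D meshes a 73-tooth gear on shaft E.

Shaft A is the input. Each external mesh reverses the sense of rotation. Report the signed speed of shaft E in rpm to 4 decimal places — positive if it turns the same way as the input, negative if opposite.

Stage 1 [47T→68T]: ω = 1479.0000×47/68 = 1022.2500 rpm, dir flips to −; running = −1022.2500
Stage 2 [66T→70T]: ω = 1022.2500×66/70 = 963.8357 rpm, dir flips to +; running = +963.8357
Stage 3 [70T→31T]: ω = 963.8357×70/31 = 2176.4032 rpm, dir flips to −; running = −2176.4032
Stage 4 [31T→73T]: ω = 2176.4032×31/73 = 924.2260 rpm, dir flips to +; running = +924.2260

+924.2260 rpm (same as input, |ω| = 924.2260 rpm)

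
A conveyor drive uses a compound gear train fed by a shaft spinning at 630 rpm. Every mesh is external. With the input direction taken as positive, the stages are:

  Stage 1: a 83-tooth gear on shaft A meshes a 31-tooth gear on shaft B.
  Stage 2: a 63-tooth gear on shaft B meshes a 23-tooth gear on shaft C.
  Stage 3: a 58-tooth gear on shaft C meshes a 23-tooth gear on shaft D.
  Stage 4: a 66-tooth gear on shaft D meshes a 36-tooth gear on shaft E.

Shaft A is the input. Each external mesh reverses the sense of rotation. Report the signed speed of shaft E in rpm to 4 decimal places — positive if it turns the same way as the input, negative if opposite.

+21360.4921 rpm (same as input, |ω| = 21360.4921 rpm)

Stage 1 [83T→31T]: ω = 630.0000×83/31 = 1686.7742 rpm, dir flips to −; running = −1686.7742
Stage 2 [63T→23T]: ω = 1686.7742×63/23 = 4620.2945 rpm, dir flips to +; running = +4620.2945
Stage 3 [58T→23T]: ω = 4620.2945×58/23 = 11651.1775 rpm, dir flips to −; running = −11651.1775
Stage 4 [66T→36T]: ω = 11651.1775×66/36 = 21360.4921 rpm, dir flips to +; running = +21360.4921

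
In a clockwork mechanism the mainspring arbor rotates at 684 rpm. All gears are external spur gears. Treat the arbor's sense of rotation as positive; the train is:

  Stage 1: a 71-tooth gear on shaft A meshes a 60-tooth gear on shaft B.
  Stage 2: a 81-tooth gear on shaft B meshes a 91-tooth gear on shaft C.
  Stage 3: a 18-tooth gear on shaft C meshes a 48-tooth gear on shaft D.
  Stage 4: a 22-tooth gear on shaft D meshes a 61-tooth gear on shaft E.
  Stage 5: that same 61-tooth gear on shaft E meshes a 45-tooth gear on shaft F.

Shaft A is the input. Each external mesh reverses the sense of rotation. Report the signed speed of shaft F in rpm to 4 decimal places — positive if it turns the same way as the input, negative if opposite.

-132.0834 rpm (opposite to input, |ω| = 132.0834 rpm)

Stage 1 [71T→60T]: ω = 684.0000×71/60 = 809.4000 rpm, dir flips to −; running = −809.4000
Stage 2 [81T→91T]: ω = 809.4000×81/91 = 720.4549 rpm, dir flips to +; running = +720.4549
Stage 3 [18T→48T]: ω = 720.4549×18/48 = 270.1706 rpm, dir flips to −; running = −270.1706
Stage 4 [22T→61T]: ω = 270.1706×22/61 = 97.4386 rpm, dir flips to +; running = +97.4386
Stage 5 [61T→45T]: ω = 97.4386×61/45 = 132.0834 rpm, dir flips to −; running = −132.0834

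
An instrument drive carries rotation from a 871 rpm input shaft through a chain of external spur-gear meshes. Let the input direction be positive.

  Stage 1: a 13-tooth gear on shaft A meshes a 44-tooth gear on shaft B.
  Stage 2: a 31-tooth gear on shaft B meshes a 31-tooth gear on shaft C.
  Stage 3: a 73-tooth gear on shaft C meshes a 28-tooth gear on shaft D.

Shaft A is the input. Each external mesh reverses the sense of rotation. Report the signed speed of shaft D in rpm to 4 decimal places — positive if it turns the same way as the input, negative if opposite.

Stage 1 [13T→44T]: ω = 871.0000×13/44 = 257.3409 rpm, dir flips to −; running = −257.3409
Stage 2 [31T→31T]: ω = 257.3409×31/31 = 257.3409 rpm, dir flips to +; running = +257.3409
Stage 3 [73T→28T]: ω = 257.3409×73/28 = 670.9245 rpm, dir flips to −; running = −670.9245

-670.9245 rpm (opposite to input, |ω| = 670.9245 rpm)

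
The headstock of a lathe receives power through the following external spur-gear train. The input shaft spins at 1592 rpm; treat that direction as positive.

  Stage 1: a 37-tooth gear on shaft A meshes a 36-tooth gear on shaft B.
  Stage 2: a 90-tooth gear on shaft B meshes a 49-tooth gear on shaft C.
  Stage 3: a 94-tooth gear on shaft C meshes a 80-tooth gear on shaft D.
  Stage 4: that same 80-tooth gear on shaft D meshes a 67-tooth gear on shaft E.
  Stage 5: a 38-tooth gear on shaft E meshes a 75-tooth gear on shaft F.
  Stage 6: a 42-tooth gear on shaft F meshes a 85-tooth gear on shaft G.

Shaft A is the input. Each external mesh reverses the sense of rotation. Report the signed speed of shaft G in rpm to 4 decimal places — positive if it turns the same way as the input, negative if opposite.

+1055.5880 rpm (same as input, |ω| = 1055.5880 rpm)

Stage 1 [37T→36T]: ω = 1592.0000×37/36 = 1636.2222 rpm, dir flips to −; running = −1636.2222
Stage 2 [90T→49T]: ω = 1636.2222×90/49 = 3005.3061 rpm, dir flips to +; running = +3005.3061
Stage 3 [94T→80T]: ω = 3005.3061×94/80 = 3531.2347 rpm, dir flips to −; running = −3531.2347
Stage 4 [80T→67T]: ω = 3531.2347×80/67 = 4216.3996 rpm, dir flips to +; running = +4216.3996
Stage 5 [38T→75T]: ω = 4216.3996×38/75 = 2136.3091 rpm, dir flips to −; running = −2136.3091
Stage 6 [42T→85T]: ω = 2136.3091×42/85 = 1055.5880 rpm, dir flips to +; running = +1055.5880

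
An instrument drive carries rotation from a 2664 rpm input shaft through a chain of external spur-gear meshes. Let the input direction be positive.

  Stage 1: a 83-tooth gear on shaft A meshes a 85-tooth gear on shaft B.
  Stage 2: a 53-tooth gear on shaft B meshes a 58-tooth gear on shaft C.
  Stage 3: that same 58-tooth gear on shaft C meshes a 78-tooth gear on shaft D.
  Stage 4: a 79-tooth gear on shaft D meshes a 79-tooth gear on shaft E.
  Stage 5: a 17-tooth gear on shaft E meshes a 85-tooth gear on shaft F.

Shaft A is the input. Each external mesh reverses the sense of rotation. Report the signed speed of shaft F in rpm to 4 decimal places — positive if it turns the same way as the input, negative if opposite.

Stage 1 [83T→85T]: ω = 2664.0000×83/85 = 2601.3176 rpm, dir flips to −; running = −2601.3176
Stage 2 [53T→58T]: ω = 2601.3176×53/58 = 2377.0661 rpm, dir flips to +; running = +2377.0661
Stage 3 [58T→78T]: ω = 2377.0661×58/78 = 1767.5620 rpm, dir flips to −; running = −1767.5620
Stage 4 [79T→79T]: ω = 1767.5620×79/79 = 1767.5620 rpm, dir flips to +; running = +1767.5620
Stage 5 [17T→85T]: ω = 1767.5620×17/85 = 353.5124 rpm, dir flips to −; running = −353.5124

-353.5124 rpm (opposite to input, |ω| = 353.5124 rpm)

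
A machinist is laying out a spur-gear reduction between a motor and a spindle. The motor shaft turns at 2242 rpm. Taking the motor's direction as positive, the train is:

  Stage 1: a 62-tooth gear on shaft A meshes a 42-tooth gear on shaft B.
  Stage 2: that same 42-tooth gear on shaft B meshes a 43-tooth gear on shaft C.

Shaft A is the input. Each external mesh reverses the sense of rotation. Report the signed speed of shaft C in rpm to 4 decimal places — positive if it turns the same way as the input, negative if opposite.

Stage 1 [62T→42T]: ω = 2242.0000×62/42 = 3309.6190 rpm, dir flips to −; running = −3309.6190
Stage 2 [42T→43T]: ω = 3309.6190×42/43 = 3232.6512 rpm, dir flips to +; running = +3232.6512

+3232.6512 rpm (same as input, |ω| = 3232.6512 rpm)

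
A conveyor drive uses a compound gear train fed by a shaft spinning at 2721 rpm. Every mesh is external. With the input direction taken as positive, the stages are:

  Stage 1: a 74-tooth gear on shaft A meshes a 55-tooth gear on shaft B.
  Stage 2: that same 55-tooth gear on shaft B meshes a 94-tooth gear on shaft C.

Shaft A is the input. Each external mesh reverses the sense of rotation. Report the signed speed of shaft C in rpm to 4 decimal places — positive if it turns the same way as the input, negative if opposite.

Stage 1 [74T→55T]: ω = 2721.0000×74/55 = 3660.9818 rpm, dir flips to −; running = −3660.9818
Stage 2 [55T→94T]: ω = 3660.9818×55/94 = 2142.0638 rpm, dir flips to +; running = +2142.0638

+2142.0638 rpm (same as input, |ω| = 2142.0638 rpm)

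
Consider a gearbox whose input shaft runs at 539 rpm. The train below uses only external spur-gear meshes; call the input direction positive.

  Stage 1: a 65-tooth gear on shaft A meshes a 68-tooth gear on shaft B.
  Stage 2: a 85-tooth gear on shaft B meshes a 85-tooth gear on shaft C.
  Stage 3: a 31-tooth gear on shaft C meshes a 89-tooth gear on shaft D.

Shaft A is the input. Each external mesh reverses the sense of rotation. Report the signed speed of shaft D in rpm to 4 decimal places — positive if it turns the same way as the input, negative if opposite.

-179.4589 rpm (opposite to input, |ω| = 179.4589 rpm)

Stage 1 [65T→68T]: ω = 539.0000×65/68 = 515.2206 rpm, dir flips to −; running = −515.2206
Stage 2 [85T→85T]: ω = 515.2206×85/85 = 515.2206 rpm, dir flips to +; running = +515.2206
Stage 3 [31T→89T]: ω = 515.2206×31/89 = 179.4589 rpm, dir flips to −; running = −179.4589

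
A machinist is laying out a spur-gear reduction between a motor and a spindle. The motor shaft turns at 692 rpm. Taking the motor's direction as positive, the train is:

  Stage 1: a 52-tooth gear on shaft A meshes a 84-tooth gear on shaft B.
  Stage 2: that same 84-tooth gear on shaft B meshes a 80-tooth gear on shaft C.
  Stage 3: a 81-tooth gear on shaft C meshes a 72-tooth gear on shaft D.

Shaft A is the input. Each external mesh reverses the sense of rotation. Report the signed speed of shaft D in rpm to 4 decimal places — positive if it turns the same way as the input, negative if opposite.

-506.0250 rpm (opposite to input, |ω| = 506.0250 rpm)

Stage 1 [52T→84T]: ω = 692.0000×52/84 = 428.3810 rpm, dir flips to −; running = −428.3810
Stage 2 [84T→80T]: ω = 428.3810×84/80 = 449.8000 rpm, dir flips to +; running = +449.8000
Stage 3 [81T→72T]: ω = 449.8000×81/72 = 506.0250 rpm, dir flips to −; running = −506.0250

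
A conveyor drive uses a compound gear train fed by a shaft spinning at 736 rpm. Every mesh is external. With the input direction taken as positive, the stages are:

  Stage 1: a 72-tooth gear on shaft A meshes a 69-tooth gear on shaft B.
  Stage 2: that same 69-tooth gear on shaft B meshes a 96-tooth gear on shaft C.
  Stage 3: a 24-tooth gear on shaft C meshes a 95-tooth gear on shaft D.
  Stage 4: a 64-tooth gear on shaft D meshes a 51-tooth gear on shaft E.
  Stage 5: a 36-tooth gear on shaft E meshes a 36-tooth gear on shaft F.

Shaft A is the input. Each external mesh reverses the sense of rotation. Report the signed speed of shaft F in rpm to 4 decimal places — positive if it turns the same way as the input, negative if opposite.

-174.9994 rpm (opposite to input, |ω| = 174.9994 rpm)

Stage 1 [72T→69T]: ω = 736.0000×72/69 = 768.0000 rpm, dir flips to −; running = −768.0000
Stage 2 [69T→96T]: ω = 768.0000×69/96 = 552.0000 rpm, dir flips to +; running = +552.0000
Stage 3 [24T→95T]: ω = 552.0000×24/95 = 139.4526 rpm, dir flips to −; running = −139.4526
Stage 4 [64T→51T]: ω = 139.4526×64/51 = 174.9994 rpm, dir flips to +; running = +174.9994
Stage 5 [36T→36T]: ω = 174.9994×36/36 = 174.9994 rpm, dir flips to −; running = −174.9994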